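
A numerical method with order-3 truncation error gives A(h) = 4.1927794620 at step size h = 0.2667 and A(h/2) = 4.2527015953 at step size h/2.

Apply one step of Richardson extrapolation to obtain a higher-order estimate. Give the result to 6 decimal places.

4.261262

Order 3 gives 2^r = 8 and 2^r − 1 = 7.
8 × 4.2527015953 = 34.0216127624; 34.0216127624 − 4.1927794620 = 29.8288333004
R = 29.8288333004/7 = 4.2612619001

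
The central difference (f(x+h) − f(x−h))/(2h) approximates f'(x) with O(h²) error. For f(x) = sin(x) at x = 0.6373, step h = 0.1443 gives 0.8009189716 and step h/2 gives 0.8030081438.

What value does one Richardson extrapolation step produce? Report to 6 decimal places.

Method order is 2; weight 2^2 = 4.
4 × 0.8030081438 = 3.2120325752; subtract 0.8009189716 → 2.4111136036
Divide by 2^2 − 1 = 3.
So the Richardson estimate is 0.8037045345.
Correction |R − A(h/2)| = 6.964e-04; gap |A(h/2) − A(h)| = 2.089e-03.

0.803705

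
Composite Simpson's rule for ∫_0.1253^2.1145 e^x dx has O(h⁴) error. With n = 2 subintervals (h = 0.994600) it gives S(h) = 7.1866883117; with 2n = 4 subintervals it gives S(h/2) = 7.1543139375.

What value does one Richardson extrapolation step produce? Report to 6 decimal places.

7.152156

The method has order 4: 2^4 = 16.
Top: 16(7.1543139375) − (7.1866883117) = 107.2823346883
Denominator 16 − 1 = 15.
Result: 7.1521556459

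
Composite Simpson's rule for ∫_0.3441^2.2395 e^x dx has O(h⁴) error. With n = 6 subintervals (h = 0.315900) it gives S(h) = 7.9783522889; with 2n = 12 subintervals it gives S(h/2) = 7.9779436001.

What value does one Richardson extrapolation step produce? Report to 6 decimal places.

r = 4: numerator weight 16, denominator 15.
Top: 16(7.9779436001) − (7.9783522889) = 119.6687453127
Divide by 2^4 − 1 = 15.
(16×7.9779436001 − 7.9783522889)/(16 − 1) = 7.9779163542
Correction |R − A(h/2)| = 2.725e-05; gap |A(h/2) − A(h)| = 4.087e-04.

7.977916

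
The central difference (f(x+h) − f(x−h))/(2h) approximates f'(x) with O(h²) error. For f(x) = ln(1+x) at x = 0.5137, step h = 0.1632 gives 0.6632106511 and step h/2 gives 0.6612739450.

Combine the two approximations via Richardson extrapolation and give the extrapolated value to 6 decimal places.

0.660628

r = 2, so 2^r = 4.
Numerator 4 × A(h/2) − A(h) = 4 × 0.6612739450 − 0.6632106511 = 1.9818851289
Denominator 4 − 1 = 3.
1.9818851289 ÷ 3 = 0.6606283763
Correction |R − A(h/2)| = 6.456e-04; gap |A(h/2) − A(h)| = 1.937e-03.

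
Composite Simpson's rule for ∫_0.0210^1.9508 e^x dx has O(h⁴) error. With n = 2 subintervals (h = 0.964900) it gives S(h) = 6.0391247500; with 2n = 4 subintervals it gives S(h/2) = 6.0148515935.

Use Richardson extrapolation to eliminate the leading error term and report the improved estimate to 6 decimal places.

The method has order 4: 2^4 = 16.
A(h/2) − A(h) = 6.0148515935 − 6.0391247500 = -0.0242731565
Correction (A(h/2) − A(h))/(16 − 1) = (-0.0242731565)/15 = -0.0016182104
R = A(h/2) + (A(h/2) − A(h))/15 = 6.0148515935 − 0.0016182104 = 6.0132333831

6.013233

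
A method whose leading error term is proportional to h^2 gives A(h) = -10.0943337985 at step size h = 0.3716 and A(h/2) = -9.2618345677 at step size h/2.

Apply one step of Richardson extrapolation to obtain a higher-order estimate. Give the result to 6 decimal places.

-8.984335

Error is O(h^2); halving h shrinks it by 2^2 = 4.
Top: 4(-9.2618345677) − (-10.0943337985) = -26.9530044723
(-26.9530044723) ÷ 3 = -8.9843348241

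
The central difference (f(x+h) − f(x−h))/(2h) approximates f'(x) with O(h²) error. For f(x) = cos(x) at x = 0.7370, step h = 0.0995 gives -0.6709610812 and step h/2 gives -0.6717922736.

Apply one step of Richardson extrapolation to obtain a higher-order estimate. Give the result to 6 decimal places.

With r = 2 the leading error scales as h^2, so the weight is 2^2 = 4.
2^2 × A(h/2) = -2.6871690944; minus A(h) gives -2.0162080132.
Denominator 4 − 1 = 3.
(-2.0162080132) ÷ 3 = -0.6720693377
Correction |R − A(h/2)| = 2.771e-04; gap |A(h/2) − A(h)| = 8.312e-04.

-0.672069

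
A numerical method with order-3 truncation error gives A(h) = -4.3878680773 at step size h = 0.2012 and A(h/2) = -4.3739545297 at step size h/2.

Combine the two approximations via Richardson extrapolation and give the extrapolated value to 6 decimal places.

-4.371967

Leading term ∝ h^3; use weight 8 = 2^3.
2^3*A(h/2) = -34.9916362376; minus A(h) gives -30.6037681603.
Extrapolated: (-30.6037681603) / 7 = -4.3719668800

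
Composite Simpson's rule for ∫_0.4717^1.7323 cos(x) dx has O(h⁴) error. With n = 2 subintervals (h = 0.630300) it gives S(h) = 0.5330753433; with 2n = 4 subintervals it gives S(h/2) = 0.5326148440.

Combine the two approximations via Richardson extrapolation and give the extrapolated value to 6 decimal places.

The method has order 4: 2^4 = 16.
16*0.5326148440 = 8.5218375040; 8.5218375040 − 0.5330753433 = 7.9887621607
Extrapolated: 7.9887621607 / 15 = 0.5325841440

0.532584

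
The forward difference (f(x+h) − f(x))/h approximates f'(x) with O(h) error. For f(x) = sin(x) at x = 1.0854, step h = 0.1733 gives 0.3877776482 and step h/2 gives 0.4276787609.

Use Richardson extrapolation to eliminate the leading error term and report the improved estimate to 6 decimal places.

r = 1, so 2^r = 2.
2^1·A(h/2) = 0.8553575218; minus A(h) gives 0.4675798736.
Extrapolated: 0.4675798736 / 1 = 0.4675798736

0.467580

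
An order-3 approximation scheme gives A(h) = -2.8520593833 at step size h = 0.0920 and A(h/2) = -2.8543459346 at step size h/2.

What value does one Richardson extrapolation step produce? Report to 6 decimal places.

-2.854673

The method has order 3: 2^3 = 8.
Numerator 8·A(h/2) − A(h) = 8·(-2.8543459346) − (-2.8520593833) = -19.9827080935
Divide by 2^3 − 1 = 7.
(-19.9827080935) ÷ 7 = -2.8546725848
Gap between inputs: 2.287e-03; correction applied: −0.0003266502.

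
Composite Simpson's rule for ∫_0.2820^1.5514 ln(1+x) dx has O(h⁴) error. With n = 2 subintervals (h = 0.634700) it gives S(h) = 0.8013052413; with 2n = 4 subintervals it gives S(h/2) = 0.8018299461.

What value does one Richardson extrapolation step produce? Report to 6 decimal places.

Error is O(h^4); halving h shrinks it by 2^4 = 16.
16·0.8018299461 − 0.8013052413 = 12.0279738963
Divide by 2^4 − 1 = 15.
R = 12.0279738963/15 = 0.8018649264
Gap between inputs: 5.247e-04; correction applied: +0.0000349803.

0.801865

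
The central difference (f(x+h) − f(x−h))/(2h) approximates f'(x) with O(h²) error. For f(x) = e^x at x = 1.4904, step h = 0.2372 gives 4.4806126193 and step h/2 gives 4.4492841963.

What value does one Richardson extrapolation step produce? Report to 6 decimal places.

r = 2: numerator weight 4, denominator 3.
2^2*A(h/2) = 17.7971367852; minus A(h) gives 13.3165241659.
Divide by 2^2 − 1 = 3.
Extrapolated: 13.3165241659 / 3 = 4.4388413886
Gap between inputs: 3.133e-02; correction applied: −0.0104428077.

4.438841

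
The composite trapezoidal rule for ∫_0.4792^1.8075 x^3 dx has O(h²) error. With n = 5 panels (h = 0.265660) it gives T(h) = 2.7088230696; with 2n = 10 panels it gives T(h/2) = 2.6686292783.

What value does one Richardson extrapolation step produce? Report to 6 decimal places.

2.655231

Leading term ∝ h^2; use weight 4 = 2^2.
Difference of the inputs: 2.6686292783 − 2.7088230696 = -0.0401937913
Divide by 2^2 − 1 = 3: (-0.0401937913)/3 = -0.0133979304
R = 2.6686292783 − 0.0133979304 = 2.6552313479
Correction |R − A(h/2)| = 1.340e-02; gap |A(h/2) − A(h)| = 4.019e-02.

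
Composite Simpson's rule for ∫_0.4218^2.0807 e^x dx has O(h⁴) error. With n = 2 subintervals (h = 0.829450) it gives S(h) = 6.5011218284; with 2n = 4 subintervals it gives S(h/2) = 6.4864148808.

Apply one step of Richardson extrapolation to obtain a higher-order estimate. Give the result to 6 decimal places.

6.485434

r = 4: numerator weight 16, denominator 15.
A(h/2) − A(h) = 6.4864148808 − 6.5011218284 = -0.0147069476
Divide by 2^4 − 1 = 15: (-0.0147069476)/15 = -0.0009804632
R = A(h/2) + (A(h/2) − A(h))/15 = 6.4864148808 − 0.0009804632 = 6.4854344176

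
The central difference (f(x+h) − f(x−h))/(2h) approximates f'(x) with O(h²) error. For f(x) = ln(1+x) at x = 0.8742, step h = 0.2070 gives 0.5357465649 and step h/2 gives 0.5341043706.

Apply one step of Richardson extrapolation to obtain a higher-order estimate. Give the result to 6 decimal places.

Leading term ∝ h^2; use weight 4 = 2^2.
Top: 4(0.5341043706) − (0.5357465649) = 1.6006709175
Denominator 4 − 1 = 3.
Result: 0.5335569725

0.533557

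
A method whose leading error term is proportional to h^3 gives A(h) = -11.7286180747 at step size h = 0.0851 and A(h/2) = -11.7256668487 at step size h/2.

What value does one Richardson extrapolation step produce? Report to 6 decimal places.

-11.725245

Error is O(h^3); halving h shrinks it by 2^3 = 8.
2^3*A(h/2) = -93.8053347896; minus A(h) gives -82.0767167149.
R = (-82.0767167149)/7 = -11.7252452450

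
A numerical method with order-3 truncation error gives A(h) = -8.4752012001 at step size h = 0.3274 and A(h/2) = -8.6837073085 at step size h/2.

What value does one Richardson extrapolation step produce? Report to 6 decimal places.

-8.713494

The method has order 3: 2^3 = 8.
Top: 8(-8.6837073085) − (-8.4752012001) = -60.9944572679
Divide by 2^3 − 1 = 7.
R = (-60.9944572679)/7 = -8.7134938954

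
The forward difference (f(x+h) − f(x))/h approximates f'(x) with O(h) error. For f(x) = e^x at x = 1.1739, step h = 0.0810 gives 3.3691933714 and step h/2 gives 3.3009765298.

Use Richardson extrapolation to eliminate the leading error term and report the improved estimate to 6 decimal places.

3.232760

Order 1 gives 2^r = 2 and 2^r − 1 = 1.
2^1·A(h/2) = 6.6019530596; minus A(h) gives 3.2327596882.
Denominator 2 − 1 = 1.
Extrapolated: 3.2327596882 / 1 = 3.2327596882
Shift from A(h/2): −0.0682168416.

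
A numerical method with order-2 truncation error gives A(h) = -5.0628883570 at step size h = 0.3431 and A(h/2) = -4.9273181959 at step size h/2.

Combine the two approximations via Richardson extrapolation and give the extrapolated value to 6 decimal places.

Leading term ∝ h^2; use weight 4 = 2^2.
4·(-4.9273181959) = -19.7092727836; subtract (-5.0628883570) → -14.6463844266
Divide by 2^2 − 1 = 3.
(4·(-4.9273181959) − (-5.0628883570))/(4 − 1) = -4.8821281422
Correction |R − A(h/2)| = 4.519e-02; gap |A(h/2) − A(h)| = 1.356e-01.

-4.882128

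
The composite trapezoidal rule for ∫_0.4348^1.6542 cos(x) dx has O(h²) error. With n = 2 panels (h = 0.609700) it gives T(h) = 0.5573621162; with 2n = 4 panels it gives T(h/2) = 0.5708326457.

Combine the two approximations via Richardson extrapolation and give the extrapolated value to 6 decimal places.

0.575323

Error is O(h^2); halving h shrinks it by 2^2 = 4.
Weighted: 2.2833305828 − 0.5573621162 = 1.7259684666
(4 × 0.5708326457 − 0.5573621162)/(4 − 1) = 0.5753228222
Gap between inputs: 1.347e-02; correction applied: +0.0044901765.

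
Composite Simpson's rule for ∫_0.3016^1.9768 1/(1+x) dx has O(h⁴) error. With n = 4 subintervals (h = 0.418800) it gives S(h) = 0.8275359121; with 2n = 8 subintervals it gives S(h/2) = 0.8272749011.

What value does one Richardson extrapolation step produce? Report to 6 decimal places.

With r = 4 the leading error scales as h^4, so the weight is 2^4 = 16.
16 × 0.8272749011 = 13.2363984176; subtract 0.8275359121 → 12.4088625055
Denominator 16 − 1 = 15.
Result: 0.8272575004

0.827258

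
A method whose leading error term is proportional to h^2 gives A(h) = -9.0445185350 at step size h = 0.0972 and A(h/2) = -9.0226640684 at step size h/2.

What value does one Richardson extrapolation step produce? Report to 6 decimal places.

r = 2: numerator weight 4, denominator 3.
Top: 4(-9.0226640684) − (-9.0445185350) = -27.0461377386
Extrapolated: (-27.0461377386) / 3 = -9.0153792462

-9.015379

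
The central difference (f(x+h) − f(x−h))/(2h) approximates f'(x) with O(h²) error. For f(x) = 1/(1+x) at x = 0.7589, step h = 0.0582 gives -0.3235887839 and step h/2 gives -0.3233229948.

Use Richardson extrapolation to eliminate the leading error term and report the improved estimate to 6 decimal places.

Order 2 gives 2^r = 4 and 2^r − 1 = 3.
A(h/2) − A(h) = -0.3233229948 − (-0.3235887839) = 0.0002657891
Divide by 2^2 − 1 = 3: 0.0002657891/3 = 0.0000885964
R = -0.3233229948 + 0.0000885964 = -0.3232343984

-0.323234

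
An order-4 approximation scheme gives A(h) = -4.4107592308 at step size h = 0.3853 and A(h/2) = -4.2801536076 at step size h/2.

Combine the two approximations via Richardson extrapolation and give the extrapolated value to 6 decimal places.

-4.271447

r = 4: numerator weight 16, denominator 15.
Weighted: (-68.4824577216) − (-4.4107592308) = -64.0716984908
R = (-64.0716984908)/15 = -4.2714465661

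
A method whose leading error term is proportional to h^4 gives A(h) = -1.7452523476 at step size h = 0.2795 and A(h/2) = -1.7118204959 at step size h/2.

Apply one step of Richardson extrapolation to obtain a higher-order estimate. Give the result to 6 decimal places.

-1.709592

r = 4: numerator weight 16, denominator 15.
Weighted: (-27.3891279344) − (-1.7452523476) = -25.6438755868
Denominator 16 − 1 = 15.
Extrapolated: (-25.6438755868) / 15 = -1.7095917058
Correction |R − A(h/2)| = 2.229e-03; gap |A(h/2) − A(h)| = 3.343e-02.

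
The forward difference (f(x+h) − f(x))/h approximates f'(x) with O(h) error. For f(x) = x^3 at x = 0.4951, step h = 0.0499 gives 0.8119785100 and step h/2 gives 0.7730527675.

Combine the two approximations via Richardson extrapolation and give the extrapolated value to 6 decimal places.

Method order is 1; weight 2^1 = 2.
Top: 2(0.7730527675) − (0.8119785100) = 0.7341270250
(2×0.7730527675 − 0.8119785100)/(2 − 1) = 0.7341270250
Correction |R − A(h/2)| = 3.893e-02; gap |A(h/2) − A(h)| = 3.893e-02.

0.734127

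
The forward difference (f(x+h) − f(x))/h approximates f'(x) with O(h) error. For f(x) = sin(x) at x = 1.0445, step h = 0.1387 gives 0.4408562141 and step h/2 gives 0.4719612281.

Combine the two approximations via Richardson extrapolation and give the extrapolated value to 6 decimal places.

Method order is 1; weight 2^1 = 2.
2*0.4719612281 = 0.9439224562; 0.9439224562 − 0.4408562141 = 0.5030662421
0.5030662421 ÷ 1 = 0.5030662421

0.503066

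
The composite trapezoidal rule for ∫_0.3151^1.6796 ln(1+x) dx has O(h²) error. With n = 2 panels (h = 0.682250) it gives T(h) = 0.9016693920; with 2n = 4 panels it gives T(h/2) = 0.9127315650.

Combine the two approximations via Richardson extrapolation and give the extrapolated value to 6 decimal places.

0.916419

Method order is 2; weight 2^2 = 4.
Top: 4(0.9127315650) − (0.9016693920) = 2.7492568680
R = 2.7492568680/3 = 0.9164189560
Correction |R − A(h/2)| = 3.687e-03; gap |A(h/2) − A(h)| = 1.106e-02.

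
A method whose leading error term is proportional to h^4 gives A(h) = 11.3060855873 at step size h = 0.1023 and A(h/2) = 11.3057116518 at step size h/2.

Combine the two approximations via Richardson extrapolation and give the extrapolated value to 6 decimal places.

11.305687

Error is O(h^4); halving h shrinks it by 2^4 = 16.
Weighted: 180.8913864288 − 11.3060855873 = 169.5853008415
Denominator 16 − 1 = 15.
Result: 11.3056867228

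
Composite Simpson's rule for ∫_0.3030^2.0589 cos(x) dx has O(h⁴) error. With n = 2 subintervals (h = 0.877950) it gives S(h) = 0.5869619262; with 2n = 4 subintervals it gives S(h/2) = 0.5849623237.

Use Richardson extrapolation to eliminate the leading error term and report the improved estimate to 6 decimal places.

r = 4, so 2^r = 16.
A(h/2) − A(h) = 0.5849623237 − 0.5869619262 = -0.0019996025
Correction (A(h/2) − A(h))/(16 − 1) = (-0.0019996025)/15 = -0.0001333068
R = 0.5849623237 − 0.0001333068 = 0.5848290169
Correction |R − A(h/2)| = 1.333e-04; gap |A(h/2) − A(h)| = 2.000e-03.

0.584829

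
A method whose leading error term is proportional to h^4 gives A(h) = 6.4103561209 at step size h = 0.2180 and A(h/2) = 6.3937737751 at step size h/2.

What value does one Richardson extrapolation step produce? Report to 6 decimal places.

Order 4 gives 2^r = 16 and 2^r − 1 = 15.
16*6.3937737751 = 102.3003804016; subtract 6.4103561209 → 95.8900242807
Divide by 2^4 − 1 = 15.
95.8900242807 ÷ 15 = 6.3926682854

6.392668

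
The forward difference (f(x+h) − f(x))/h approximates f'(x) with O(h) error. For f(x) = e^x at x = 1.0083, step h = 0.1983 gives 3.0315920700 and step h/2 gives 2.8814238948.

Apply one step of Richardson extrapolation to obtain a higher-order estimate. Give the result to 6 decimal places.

Leading term ∝ h^1; use weight 2 = 2^1.
2 × 2.8814238948 = 5.7628477896; subtract 3.0315920700 → 2.7312557196
Extrapolated: 2.7312557196 / 1 = 2.7312557196

2.731256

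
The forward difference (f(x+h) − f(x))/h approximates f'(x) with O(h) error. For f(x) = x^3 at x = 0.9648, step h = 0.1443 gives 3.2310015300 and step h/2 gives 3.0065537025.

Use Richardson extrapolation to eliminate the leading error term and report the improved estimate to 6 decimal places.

2.782106

Order 1 gives 2^r = 2 and 2^r − 1 = 1.
Numerator 2×A(h/2) − A(h) = 2×3.0065537025 − 3.2310015300 = 2.7821058750
Divide by 2^1 − 1 = 1.
Result: 2.7821058750
Shift from A(h/2): −0.2244478275.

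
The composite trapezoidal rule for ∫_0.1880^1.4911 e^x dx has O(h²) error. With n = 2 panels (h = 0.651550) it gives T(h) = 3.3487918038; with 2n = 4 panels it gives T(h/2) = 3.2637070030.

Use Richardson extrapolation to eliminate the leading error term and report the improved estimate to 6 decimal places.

r = 2, so 2^r = 4.
4 × 3.2637070030 − 3.3487918038 = 9.7060362082
Denominator 4 − 1 = 3.
R = 9.7060362082/3 = 3.2353454027
Shift from A(h/2): −0.0283616003.

3.235345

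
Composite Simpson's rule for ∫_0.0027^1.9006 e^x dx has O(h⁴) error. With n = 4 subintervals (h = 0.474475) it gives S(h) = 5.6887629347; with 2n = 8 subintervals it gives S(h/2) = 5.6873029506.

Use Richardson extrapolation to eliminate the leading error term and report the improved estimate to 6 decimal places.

Error is O(h^4); halving h shrinks it by 2^4 = 16.
2^4*A(h/2) = 90.9968472096; minus A(h) gives 85.3080842749.
R = 85.3080842749/15 = 5.6872056183
Correction |R − A(h/2)| = 9.733e-05; gap |A(h/2) − A(h)| = 1.460e-03.

5.687206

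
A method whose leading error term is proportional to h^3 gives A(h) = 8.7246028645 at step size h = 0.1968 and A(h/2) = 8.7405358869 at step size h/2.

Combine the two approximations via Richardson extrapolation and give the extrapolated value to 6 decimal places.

8.742812

r = 3: numerator weight 8, denominator 7.
A(h/2) − A(h) = 8.7405358869 − 8.7246028645 = 0.0159330224
Divide by 2^3 − 1 = 7: 0.0159330224/7 = 0.0022761461
R = A(h/2) + (A(h/2) − A(h))/7 = 8.7405358869 + 0.0022761461 = 8.7428120330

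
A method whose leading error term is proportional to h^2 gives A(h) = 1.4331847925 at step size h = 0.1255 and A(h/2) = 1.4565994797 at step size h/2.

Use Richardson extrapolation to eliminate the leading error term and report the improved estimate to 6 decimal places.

Method order is 2; weight 2^2 = 4.
Top: 4(1.4565994797) − (1.4331847925) = 4.3932131263
Extrapolated: 4.3932131263 / 3 = 1.4644043754
Gap between inputs: 2.341e-02; correction applied: +0.0078048957.

1.464404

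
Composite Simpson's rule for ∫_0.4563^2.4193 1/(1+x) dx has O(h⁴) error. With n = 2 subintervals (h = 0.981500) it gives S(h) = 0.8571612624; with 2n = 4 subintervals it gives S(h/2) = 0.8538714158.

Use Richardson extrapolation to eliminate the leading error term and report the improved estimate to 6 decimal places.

0.853652

With r = 4 the leading error scales as h^4, so the weight is 2^4 = 16.
Difference of the inputs: 0.8538714158 − 0.8571612624 = -0.0032898466
Correction (A(h/2) − A(h))/(16 − 1) = (-0.0032898466)/15 = -0.0002193231
R = 0.8538714158 − 0.0002193231 = 0.8536520927
Shift from A(h/2): −0.0002193231.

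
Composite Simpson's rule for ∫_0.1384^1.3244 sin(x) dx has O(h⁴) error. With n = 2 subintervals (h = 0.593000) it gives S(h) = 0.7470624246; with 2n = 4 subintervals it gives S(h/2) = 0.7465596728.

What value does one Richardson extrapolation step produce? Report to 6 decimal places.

Error is O(h^4); halving h shrinks it by 2^4 = 16.
16·0.7465596728 = 11.9449547648; subtract 0.7470624246 → 11.1978923402
Denominator 16 − 1 = 15.
Extrapolated: 11.1978923402 / 15 = 0.7465261560

0.746526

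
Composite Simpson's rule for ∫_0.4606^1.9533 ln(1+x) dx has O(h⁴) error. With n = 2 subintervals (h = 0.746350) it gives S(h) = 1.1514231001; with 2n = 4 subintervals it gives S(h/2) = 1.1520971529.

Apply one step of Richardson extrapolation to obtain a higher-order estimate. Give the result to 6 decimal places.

With r = 4 the leading error scales as h^4, so the weight is 2^4 = 16.
2^4·A(h/2) = 18.4335544464; minus A(h) gives 17.2821313463.
17.2821313463 ÷ 15 = 1.1521420898

1.152142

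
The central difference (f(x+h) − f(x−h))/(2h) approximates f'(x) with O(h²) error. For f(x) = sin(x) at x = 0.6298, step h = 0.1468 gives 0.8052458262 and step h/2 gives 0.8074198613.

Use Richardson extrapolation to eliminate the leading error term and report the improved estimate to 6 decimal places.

Order 2 gives 2^r = 4 and 2^r − 1 = 3.
Weighted: 3.2296794452 − 0.8052458262 = 2.4244336190
2.4244336190 ÷ 3 = 0.8081445397
Correction |R − A(h/2)| = 7.247e-04; gap |A(h/2) − A(h)| = 2.174e-03.

0.808145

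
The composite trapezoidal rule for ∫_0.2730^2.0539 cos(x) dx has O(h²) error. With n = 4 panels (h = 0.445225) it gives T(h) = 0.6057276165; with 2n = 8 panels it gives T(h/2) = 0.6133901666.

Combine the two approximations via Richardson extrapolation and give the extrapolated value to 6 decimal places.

0.615944

With r = 2 the leading error scales as h^2, so the weight is 2^2 = 4.
Numerator 4*A(h/2) − A(h) = 4*0.6133901666 − 0.6057276165 = 1.8478330499
Divide by 2^2 − 1 = 3.
1.8478330499 ÷ 3 = 0.6159443500
Gap between inputs: 7.663e-03; correction applied: +0.0025541834.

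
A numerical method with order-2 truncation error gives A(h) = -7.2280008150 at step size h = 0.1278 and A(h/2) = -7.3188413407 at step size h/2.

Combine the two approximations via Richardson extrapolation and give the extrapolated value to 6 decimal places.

The method has order 2: 2^2 = 4.
4*(-7.3188413407) − (-7.2280008150) = -22.0473645478
Denominator 4 − 1 = 3.
(4*(-7.3188413407) − (-7.2280008150))/(4 − 1) = -7.3491215159
Correction |R − A(h/2)| = 3.028e-02; gap |A(h/2) − A(h)| = 9.084e-02.

-7.349122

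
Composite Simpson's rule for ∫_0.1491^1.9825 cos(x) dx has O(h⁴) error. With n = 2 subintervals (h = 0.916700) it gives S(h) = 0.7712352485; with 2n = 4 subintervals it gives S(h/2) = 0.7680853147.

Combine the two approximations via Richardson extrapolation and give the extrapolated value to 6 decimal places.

0.767875

The method has order 4: 2^4 = 16.
16·0.7680853147 = 12.2893650352; 12.2893650352 − 0.7712352485 = 11.5181297867
11.5181297867 ÷ 15 = 0.7678753191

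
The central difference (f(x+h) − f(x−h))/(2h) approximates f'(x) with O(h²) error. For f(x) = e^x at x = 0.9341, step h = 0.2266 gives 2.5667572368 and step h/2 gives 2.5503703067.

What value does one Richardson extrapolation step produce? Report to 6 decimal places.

With r = 2 the leading error scales as h^2, so the weight is 2^2 = 4.
2^2×A(h/2) = 10.2014812268; minus A(h) gives 7.6347239900.
(4×2.5503703067 − 2.5667572368)/(4 − 1) = 2.5449079967
Gap between inputs: 1.639e-02; correction applied: −0.0054623100.

2.544908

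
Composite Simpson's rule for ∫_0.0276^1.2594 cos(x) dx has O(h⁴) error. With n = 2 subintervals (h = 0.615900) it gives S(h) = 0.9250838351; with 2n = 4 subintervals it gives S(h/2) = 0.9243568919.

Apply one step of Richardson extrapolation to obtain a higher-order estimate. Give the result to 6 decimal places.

0.924308

r = 4, so 2^r = 16.
16*0.9243568919 = 14.7897102704; subtract 0.9250838351 → 13.8646264353
Extrapolated: 13.8646264353 / 15 = 0.9243084290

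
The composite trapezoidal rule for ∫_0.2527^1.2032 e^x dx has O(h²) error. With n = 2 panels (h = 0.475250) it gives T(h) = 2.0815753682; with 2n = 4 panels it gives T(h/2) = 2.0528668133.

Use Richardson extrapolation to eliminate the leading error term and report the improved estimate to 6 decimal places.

2.043297

Error is O(h^2); halving h shrinks it by 2^2 = 4.
Weighted: 8.2114672532 − 2.0815753682 = 6.1298918850
Divide by 2^2 − 1 = 3.
Result: 2.0432972950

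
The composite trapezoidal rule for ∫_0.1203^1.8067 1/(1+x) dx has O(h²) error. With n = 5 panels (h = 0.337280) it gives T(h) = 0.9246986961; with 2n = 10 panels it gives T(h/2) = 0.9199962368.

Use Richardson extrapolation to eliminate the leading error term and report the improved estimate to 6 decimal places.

0.918429

Error is O(h^2); halving h shrinks it by 2^2 = 4.
Numerator 4 × A(h/2) − A(h) = 4 × 0.9199962368 − 0.9246986961 = 2.7552862511
R = 2.7552862511/3 = 0.9184287504
Gap between inputs: 4.702e-03; correction applied: −0.0015674864.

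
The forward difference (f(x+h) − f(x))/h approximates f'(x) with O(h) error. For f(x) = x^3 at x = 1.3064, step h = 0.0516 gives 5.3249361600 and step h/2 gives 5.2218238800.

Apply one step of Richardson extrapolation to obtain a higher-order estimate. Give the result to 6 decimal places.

5.118712

r = 1, so 2^r = 2.
2·5.2218238800 = 10.4436477600; subtract 5.3249361600 → 5.1187116000
Divide by 2^1 − 1 = 1.
So the Richardson estimate is 5.1187116000.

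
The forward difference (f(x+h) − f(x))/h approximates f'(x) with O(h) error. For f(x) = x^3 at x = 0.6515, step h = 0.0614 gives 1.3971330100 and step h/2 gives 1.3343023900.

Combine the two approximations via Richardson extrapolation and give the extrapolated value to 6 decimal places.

Leading term ∝ h^1; use weight 2 = 2^1.
2*1.3343023900 = 2.6686047800; 2.6686047800 − 1.3971330100 = 1.2714717700
Denominator 2 − 1 = 1.
1.2714717700 ÷ 1 = 1.2714717700
Shift from A(h/2): −0.0628306200.

1.271472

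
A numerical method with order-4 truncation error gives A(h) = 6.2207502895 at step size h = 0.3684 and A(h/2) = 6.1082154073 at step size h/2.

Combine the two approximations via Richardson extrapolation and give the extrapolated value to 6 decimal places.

6.100713

Error is O(h^4); halving h shrinks it by 2^4 = 16.
16×6.1082154073 = 97.7314465168; 97.7314465168 − 6.2207502895 = 91.5106962273
Denominator 16 − 1 = 15.
91.5106962273 ÷ 15 = 6.1007130818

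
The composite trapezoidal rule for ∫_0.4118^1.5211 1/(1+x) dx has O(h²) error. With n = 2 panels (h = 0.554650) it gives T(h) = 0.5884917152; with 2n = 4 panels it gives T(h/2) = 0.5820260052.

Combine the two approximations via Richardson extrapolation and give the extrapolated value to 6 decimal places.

0.579871

r = 2, so 2^r = 4.
4×0.5820260052 = 2.3281040208; 2.3281040208 − 0.5884917152 = 1.7396123056
(4×0.5820260052 − 0.5884917152)/(4 − 1) = 0.5798707685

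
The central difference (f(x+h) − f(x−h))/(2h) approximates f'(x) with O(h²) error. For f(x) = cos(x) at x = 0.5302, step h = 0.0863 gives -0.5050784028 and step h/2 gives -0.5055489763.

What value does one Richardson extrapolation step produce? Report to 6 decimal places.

-0.505706

Error is O(h^2); halving h shrinks it by 2^2 = 4.
Difference of the inputs: -0.5055489763 − (-0.5050784028) = -0.0004705735
Divide by 2^2 − 1 = 3: (-0.0004705735)/3 = -0.0001568578
R = -0.5055489763 − 0.0001568578 = -0.5057058341
Gap between inputs: 4.706e-04; correction applied: −0.0001568578.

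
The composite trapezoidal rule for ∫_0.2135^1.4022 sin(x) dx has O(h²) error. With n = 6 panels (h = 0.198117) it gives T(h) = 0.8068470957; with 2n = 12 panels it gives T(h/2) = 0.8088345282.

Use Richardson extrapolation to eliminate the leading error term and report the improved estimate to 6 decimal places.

0.809497

Leading term ∝ h^2; use weight 4 = 2^2.
4·0.8088345282 = 3.2353381128; subtract 0.8068470957 → 2.4284910171
Divide by 2^2 − 1 = 3.
So the Richardson estimate is 0.8094970057.
Gap between inputs: 1.987e-03; correction applied: +0.0006624775.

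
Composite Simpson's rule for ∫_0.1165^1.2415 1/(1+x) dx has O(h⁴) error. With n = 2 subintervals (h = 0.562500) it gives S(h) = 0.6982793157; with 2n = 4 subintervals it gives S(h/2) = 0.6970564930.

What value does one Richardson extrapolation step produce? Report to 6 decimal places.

The method has order 4: 2^4 = 16.
16·0.6970564930 − 0.6982793157 = 10.4546245723
Divide by 2^4 − 1 = 15.
Extrapolated: 10.4546245723 / 15 = 0.6969749715
Correction |R − A(h/2)| = 8.152e-05; gap |A(h/2) − A(h)| = 1.223e-03.

0.696975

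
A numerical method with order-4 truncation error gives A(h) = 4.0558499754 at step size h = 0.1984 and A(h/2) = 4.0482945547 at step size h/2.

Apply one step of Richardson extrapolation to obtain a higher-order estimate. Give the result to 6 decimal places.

4.047791

Error is O(h^4); halving h shrinks it by 2^4 = 16.
16*4.0482945547 = 64.7727128752; subtract 4.0558499754 → 60.7168628998
Denominator 16 − 1 = 15.
Extrapolated: 60.7168628998 / 15 = 4.0477908600
Gap between inputs: 7.555e-03; correction applied: −0.0005036947.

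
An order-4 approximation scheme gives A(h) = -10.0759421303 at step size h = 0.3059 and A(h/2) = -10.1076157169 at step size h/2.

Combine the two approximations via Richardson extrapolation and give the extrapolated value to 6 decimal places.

Method order is 4; weight 2^4 = 16.
Difference of the inputs: -10.1076157169 − (-10.0759421303) = -0.0316735866
Divide by 2^4 − 1 = 15: (-0.0316735866)/15 = -0.0021115724
R = -10.1076157169 − 0.0021115724 = -10.1097272893
Gap between inputs: 3.167e-02; correction applied: −0.0021115724.

-10.109727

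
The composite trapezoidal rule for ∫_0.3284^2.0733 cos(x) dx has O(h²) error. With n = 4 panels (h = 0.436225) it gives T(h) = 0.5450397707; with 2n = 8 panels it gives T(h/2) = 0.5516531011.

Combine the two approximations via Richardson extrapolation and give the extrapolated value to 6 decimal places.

r = 2, so 2^r = 4.
Top: 4(0.5516531011) − (0.5450397707) = 1.6615726337
Extrapolated: 1.6615726337 / 3 = 0.5538575446
Gap between inputs: 6.613e-03; correction applied: +0.0022044435.

0.553858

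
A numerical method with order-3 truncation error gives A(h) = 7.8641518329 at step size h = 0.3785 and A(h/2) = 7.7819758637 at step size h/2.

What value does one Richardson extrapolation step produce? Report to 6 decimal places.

7.770236

Leading term ∝ h^3; use weight 8 = 2^3.
8*7.7819758637 = 62.2558069096; 62.2558069096 − 7.8641518329 = 54.3916550767
R = 54.3916550767/7 = 7.7702364395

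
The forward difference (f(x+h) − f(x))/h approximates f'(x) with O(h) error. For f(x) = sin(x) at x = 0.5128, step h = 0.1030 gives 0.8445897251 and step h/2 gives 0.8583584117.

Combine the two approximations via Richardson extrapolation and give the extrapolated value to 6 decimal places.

0.872127

Order 1 gives 2^r = 2 and 2^r − 1 = 1.
2*0.8583584117 = 1.7167168234; 1.7167168234 − 0.8445897251 = 0.8721270983
(2*0.8583584117 − 0.8445897251)/(2 − 1) = 0.8721270983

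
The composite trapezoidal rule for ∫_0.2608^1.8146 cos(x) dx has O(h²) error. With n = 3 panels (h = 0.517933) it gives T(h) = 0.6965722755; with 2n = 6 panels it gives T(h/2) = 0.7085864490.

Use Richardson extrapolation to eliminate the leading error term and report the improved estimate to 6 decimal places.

0.712591

With r = 2 the leading error scales as h^2, so the weight is 2^2 = 4.
A(h/2) − A(h) = 0.7085864490 − 0.6965722755 = 0.0120141735
Correction (A(h/2) − A(h))/(4 − 1) = 0.0120141735/3 = 0.0040047245
R = 0.7085864490 + 0.0040047245 = 0.7125911735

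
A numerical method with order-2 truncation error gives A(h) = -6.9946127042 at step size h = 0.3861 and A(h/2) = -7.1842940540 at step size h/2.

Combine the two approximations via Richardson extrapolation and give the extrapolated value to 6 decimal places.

-7.247521

r = 2: numerator weight 4, denominator 3.
4*(-7.1842940540) − (-6.9946127042) = -21.7425635118
Extrapolated: (-21.7425635118) / 3 = -7.2475211706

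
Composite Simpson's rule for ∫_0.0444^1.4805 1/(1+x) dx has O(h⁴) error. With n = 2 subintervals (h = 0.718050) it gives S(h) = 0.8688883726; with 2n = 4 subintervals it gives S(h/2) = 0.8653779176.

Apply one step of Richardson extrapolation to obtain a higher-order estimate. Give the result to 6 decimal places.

Leading term ∝ h^4; use weight 16 = 2^4.
Weighted: 13.8460466816 − 0.8688883726 = 12.9771583090
Divide by 2^4 − 1 = 15.
Result: 0.8651438873
Correction |R − A(h/2)| = 2.340e-04; gap |A(h/2) − A(h)| = 3.510e-03.

0.865144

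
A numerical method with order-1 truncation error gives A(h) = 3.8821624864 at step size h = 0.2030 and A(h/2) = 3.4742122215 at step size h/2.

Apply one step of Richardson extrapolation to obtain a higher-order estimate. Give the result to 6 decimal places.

Order 1 gives 2^r = 2 and 2^r − 1 = 1.
2^1 × A(h/2) = 6.9484244430; minus A(h) gives 3.0662619566.
R = 3.0662619566/1 = 3.0662619566

3.066262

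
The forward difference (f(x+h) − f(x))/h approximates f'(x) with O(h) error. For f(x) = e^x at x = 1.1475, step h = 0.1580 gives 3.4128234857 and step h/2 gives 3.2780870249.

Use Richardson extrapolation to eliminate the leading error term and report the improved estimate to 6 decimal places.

3.143351

Order 1 gives 2^r = 2 and 2^r − 1 = 1.
2×3.2780870249 − 3.4128234857 = 3.1433505641
Extrapolated: 3.1433505641 / 1 = 3.1433505641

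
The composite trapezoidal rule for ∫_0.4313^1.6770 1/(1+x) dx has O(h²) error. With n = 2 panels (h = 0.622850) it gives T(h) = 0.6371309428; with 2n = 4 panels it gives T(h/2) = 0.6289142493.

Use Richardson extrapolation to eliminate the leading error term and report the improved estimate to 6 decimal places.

0.626175

With r = 2 the leading error scales as h^2, so the weight is 2^2 = 4.
4·0.6289142493 = 2.5156569972; subtract 0.6371309428 → 1.8785260544
Divide by 2^2 − 1 = 3.
Result: 0.6261753515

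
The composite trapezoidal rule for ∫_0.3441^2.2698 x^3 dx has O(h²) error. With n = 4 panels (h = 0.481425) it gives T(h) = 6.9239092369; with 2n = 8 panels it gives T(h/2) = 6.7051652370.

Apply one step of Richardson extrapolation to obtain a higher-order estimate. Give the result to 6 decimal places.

r = 2, so 2^r = 4.
A(h/2) − A(h) = 6.7051652370 − 6.9239092369 = -0.2187439999
Correction (A(h/2) − A(h))/(4 − 1) = (-0.2187439999)/3 = -0.0729146666
R = A(h/2) + (A(h/2) − A(h))/3 = 6.7051652370 − 0.0729146666 = 6.6322505704
Gap between inputs: 2.187e-01; correction applied: −0.0729146666.

6.632251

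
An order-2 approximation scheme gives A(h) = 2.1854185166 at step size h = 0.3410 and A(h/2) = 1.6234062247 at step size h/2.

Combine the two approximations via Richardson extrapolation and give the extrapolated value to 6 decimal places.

1.436069

r = 2: numerator weight 4, denominator 3.
4·1.6234062247 − 2.1854185166 = 4.3082063822
Divide by 2^2 − 1 = 3.
So the Richardson estimate is 1.4360687941.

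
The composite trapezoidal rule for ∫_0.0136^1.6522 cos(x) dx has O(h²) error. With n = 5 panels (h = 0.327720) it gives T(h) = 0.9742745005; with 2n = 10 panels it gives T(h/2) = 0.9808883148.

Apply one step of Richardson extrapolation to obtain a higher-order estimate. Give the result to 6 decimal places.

With r = 2 the leading error scales as h^2, so the weight is 2^2 = 4.
4·0.9808883148 − 0.9742745005 = 2.9492787587
Denominator 4 − 1 = 3.
R = 2.9492787587/3 = 0.9830929196
Gap between inputs: 6.614e-03; correction applied: +0.0022046048.

0.983093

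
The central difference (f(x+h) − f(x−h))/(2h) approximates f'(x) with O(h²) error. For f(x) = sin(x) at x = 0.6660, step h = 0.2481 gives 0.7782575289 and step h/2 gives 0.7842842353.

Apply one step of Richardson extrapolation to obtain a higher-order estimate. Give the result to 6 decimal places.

0.786293

The method has order 2: 2^2 = 4.
2^2*A(h/2) = 3.1371369412; minus A(h) gives 2.3588794123.
2.3588794123 ÷ 3 = 0.7862931374
Gap between inputs: 6.027e-03; correction applied: +0.0020089021.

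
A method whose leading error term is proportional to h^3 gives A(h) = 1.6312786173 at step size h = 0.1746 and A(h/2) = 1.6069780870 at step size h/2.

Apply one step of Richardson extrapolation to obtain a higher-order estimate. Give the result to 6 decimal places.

1.603507

With r = 3 the leading error scales as h^3, so the weight is 2^3 = 8.
8·1.6069780870 = 12.8558246960; 12.8558246960 − 1.6312786173 = 11.2245460787
Divide by 2^3 − 1 = 7.
Result: 1.6035065827
Shift from A(h/2): −0.0034715043.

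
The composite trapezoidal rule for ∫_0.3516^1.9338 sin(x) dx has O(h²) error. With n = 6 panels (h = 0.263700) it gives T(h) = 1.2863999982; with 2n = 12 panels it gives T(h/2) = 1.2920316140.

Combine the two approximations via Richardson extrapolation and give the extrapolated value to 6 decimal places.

The method has order 2: 2^2 = 4.
4*1.2920316140 = 5.1681264560; subtract 1.2863999982 → 3.8817264578
3.8817264578 ÷ 3 = 1.2939088193

1.293909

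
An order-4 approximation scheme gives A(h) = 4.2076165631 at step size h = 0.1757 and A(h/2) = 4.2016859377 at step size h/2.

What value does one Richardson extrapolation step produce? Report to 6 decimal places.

4.201291

r = 4, so 2^r = 16.
2^4×A(h/2) = 67.2269750032; minus A(h) gives 63.0193584401.
Denominator 16 − 1 = 15.
So the Richardson estimate is 4.2012905627.
Shift from A(h/2): −0.0003953750.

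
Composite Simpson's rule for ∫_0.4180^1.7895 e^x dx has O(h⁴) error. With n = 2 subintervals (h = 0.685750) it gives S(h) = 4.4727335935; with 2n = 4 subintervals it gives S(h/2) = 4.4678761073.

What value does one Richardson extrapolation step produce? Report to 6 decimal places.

4.467552

Leading term ∝ h^4; use weight 16 = 2^4.
Weighted: 71.4860177168 − 4.4727335935 = 67.0132841233
(16 × 4.4678761073 − 4.4727335935)/(16 − 1) = 4.4675522749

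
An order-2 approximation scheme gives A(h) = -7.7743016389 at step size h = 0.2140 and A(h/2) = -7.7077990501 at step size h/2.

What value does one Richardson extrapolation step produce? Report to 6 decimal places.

-7.685632

Order 2 gives 2^r = 4 and 2^r − 1 = 3.
Top: 4(-7.7077990501) − (-7.7743016389) = -23.0568945615
Divide by 2^2 − 1 = 3.
R = (-23.0568945615)/3 = -7.6856315205
Gap between inputs: 6.650e-02; correction applied: +0.0221675296.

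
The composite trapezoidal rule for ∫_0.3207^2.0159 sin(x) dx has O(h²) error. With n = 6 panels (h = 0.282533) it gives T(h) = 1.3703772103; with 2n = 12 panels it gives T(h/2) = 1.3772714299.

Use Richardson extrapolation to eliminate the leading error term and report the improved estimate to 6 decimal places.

The method has order 2: 2^2 = 4.
A(h/2) − A(h) = 1.3772714299 − 1.3703772103 = 0.0068942196
Correction (A(h/2) − A(h))/(4 − 1) = 0.0068942196/3 = 0.0022980732
R = 1.3772714299 + 0.0022980732 = 1.3795695031
Correction |R − A(h/2)| = 2.298e-03; gap |A(h/2) − A(h)| = 6.894e-03.

1.379570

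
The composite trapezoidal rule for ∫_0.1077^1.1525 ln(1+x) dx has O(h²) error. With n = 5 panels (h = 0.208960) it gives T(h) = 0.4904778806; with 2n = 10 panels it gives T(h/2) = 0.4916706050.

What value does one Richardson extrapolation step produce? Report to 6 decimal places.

Leading term ∝ h^2; use weight 4 = 2^2.
Top: 4(0.4916706050) − (0.4904778806) = 1.4762045394
(4*0.4916706050 − 0.4904778806)/(4 − 1) = 0.4920681798

0.492068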